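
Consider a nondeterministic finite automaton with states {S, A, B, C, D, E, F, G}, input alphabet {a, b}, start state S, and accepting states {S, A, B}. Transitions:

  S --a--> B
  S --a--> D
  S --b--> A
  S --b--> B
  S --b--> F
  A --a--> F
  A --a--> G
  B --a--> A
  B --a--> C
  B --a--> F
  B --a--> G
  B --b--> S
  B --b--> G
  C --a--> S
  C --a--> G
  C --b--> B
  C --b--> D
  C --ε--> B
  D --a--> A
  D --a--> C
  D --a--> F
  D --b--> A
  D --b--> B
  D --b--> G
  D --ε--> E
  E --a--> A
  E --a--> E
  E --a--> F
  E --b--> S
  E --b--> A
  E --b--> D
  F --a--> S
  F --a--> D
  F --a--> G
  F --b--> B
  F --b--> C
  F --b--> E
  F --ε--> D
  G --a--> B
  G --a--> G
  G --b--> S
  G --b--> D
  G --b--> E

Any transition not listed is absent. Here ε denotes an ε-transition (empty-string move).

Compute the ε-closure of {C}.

{B, C}

Begin with {C}.
ε-move C → B; add B.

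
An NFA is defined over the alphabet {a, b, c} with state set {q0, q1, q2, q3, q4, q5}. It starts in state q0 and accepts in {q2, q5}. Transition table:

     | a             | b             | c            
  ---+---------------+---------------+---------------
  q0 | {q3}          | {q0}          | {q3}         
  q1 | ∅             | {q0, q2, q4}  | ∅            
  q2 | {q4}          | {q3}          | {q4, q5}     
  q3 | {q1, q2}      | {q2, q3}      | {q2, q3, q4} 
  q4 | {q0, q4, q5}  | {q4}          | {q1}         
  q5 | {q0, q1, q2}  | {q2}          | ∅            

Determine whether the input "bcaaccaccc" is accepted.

No

Start in {q0}.
Read 'b': q0→{q0}; now {q0}.
Read 'c': q0→{q3}; now {q3}.
Read 'a': q3→{q1, q2}; now {q1, q2}.
Read 'a': q1→∅, q2→{q4}; now {q4}.
Read 'c': q4→{q1}; now {q1}.
Read 'c': q1→∅; now ∅.
The set is empty and remains empty for the remaining 4 symbols.
The final set ∅ contains no accepting state.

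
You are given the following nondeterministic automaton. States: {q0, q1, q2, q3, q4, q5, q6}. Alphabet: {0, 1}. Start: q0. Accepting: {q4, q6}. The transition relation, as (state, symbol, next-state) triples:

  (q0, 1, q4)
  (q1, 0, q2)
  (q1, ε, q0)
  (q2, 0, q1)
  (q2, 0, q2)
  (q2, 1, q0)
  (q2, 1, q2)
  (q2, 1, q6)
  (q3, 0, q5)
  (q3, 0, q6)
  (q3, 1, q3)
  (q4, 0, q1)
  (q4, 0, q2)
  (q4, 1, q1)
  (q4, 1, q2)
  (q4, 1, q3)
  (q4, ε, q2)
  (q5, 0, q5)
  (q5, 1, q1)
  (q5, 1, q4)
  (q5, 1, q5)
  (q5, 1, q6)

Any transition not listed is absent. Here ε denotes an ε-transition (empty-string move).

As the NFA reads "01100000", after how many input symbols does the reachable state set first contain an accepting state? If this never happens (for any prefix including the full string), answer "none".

none

Start in {q0}.
Read '0': {q0} → ∅.
The set is empty and remains empty for the remaining 7 symbols.
No reachable set along the way intersects F.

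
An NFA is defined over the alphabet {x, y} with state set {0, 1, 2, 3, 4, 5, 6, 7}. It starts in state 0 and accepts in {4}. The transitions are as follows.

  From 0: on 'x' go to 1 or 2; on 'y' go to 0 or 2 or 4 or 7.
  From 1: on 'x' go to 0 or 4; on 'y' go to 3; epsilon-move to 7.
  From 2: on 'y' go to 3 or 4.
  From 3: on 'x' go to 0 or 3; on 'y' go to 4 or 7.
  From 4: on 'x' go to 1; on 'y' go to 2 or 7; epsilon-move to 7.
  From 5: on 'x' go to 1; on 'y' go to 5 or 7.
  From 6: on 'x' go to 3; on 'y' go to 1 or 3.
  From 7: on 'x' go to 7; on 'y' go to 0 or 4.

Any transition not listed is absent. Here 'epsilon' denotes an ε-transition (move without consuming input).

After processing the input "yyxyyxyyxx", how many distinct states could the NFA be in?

Start in {0}.
Read 'y': 0→{0, 2, 4, 7}; now {0, 2, 4, 7}.
Read 'y': 0→{0, 2, 4, 7}, 2→{3, 4}, 4→{2, 7}, 7→{0, 4}; now {0, 2, 3, 4, 7}.
Read 'x': 0→{1, 2}, 2→∅, 3→{0, 3}, 4→{1}, 7→{7}; now {0, 1, 2, 3, 7}.
Read 'y': 0→{0, 2, 4, 7}, 1→{3}, 2→{3, 4}, 3→{4, 7}, 7→{0, 4}; now {0, 2, 3, 4, 7}.
Read 'y': 0→{0, 2, 4, 7}, 2→{3, 4}, 3→{4, 7}, 4→{2, 7}, 7→{0, 4}; now {0, 2, 3, 4, 7}.
Read 'x': 0→{1, 2}, 2→∅, 3→{0, 3}, 4→{1}, 7→{7}; now {0, 1, 2, 3, 7}.
Read 'y': 0→{0, 2, 4, 7}, 1→{3}, 2→{3, 4}, 3→{4, 7}, 7→{0, 4}; now {0, 2, 3, 4, 7}.
Read 'y': 0→{0, 2, 4, 7}, 2→{3, 4}, 3→{4, 7}, 4→{2, 7}, 7→{0, 4}; now {0, 2, 3, 4, 7}.
Read 'x': 0→{1, 2}, 2→∅, 3→{0, 3}, 4→{1}, 7→{7}; now {0, 1, 2, 3, 7}.
Read 'x': 0→{1, 2}, 1→{0, 4}, 2→∅, 3→{0, 3}, 7→{7}; now {0, 1, 2, 3, 4, 7}.
That set has 6 states.

6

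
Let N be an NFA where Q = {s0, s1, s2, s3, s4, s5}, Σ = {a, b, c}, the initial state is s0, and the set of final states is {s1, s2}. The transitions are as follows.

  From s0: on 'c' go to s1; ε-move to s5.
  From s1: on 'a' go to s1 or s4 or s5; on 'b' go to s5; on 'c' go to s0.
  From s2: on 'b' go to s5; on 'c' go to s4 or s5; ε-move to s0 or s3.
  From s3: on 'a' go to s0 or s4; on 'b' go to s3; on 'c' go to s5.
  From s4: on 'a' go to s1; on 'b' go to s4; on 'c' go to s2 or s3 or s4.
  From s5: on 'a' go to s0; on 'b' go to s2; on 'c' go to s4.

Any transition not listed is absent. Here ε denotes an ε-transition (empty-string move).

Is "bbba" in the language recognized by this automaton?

No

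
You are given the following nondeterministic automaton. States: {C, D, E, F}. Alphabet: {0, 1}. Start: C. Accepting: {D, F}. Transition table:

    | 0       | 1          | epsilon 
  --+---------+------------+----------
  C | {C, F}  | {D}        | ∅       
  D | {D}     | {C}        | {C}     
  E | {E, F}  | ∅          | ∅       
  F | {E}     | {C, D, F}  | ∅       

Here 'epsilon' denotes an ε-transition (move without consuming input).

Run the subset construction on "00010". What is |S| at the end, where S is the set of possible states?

Start in {C}.
Read '0': {C} → {C, F}.
Read '0': {C, F} → {C, E, F}.
Read '0': {C, E, F} → {C, E, F}.
Read '1': {C, E, F} → {C, D, F}.
Read '0': {C, D, F} → {C, D, E, F}.
That set has 4 states.

4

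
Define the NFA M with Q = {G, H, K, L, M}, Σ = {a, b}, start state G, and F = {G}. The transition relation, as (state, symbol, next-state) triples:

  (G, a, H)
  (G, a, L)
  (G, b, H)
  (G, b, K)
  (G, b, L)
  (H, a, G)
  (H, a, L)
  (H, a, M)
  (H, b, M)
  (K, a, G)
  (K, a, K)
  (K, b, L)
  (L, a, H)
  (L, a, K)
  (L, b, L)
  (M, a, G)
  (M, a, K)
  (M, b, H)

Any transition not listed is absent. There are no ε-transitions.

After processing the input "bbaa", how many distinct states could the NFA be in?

Start in {G}.
Read 'b': G→{H, K, L}; now {H, K, L}.
Read 'b': H→{M}, K→{L}, L→{L}; now {L, M}.
Read 'a': L→{H, K}, M→{G, K}; now {G, H, K}.
Read 'a': G→{H, L}, H→{G, L, M}, K→{G, K}; now {G, H, K, L, M}.
That set has 5 states.

5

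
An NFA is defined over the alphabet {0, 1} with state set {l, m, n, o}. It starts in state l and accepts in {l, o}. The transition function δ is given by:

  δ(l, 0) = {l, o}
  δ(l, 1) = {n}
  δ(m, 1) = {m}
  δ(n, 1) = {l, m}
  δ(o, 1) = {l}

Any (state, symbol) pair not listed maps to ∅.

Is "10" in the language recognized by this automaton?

Start in {l}.
Read '1': l→{n}; now {n}.
Read '0': n→∅; now ∅.
The final set ∅ contains no accepting state.

No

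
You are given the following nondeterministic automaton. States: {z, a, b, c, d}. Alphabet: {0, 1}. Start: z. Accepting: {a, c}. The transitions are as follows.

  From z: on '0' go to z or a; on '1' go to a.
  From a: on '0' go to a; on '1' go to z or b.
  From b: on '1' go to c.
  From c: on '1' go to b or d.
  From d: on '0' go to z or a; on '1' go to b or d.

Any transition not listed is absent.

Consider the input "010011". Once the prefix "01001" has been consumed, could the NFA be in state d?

No

Start in {z}.
Read '0': z→{z, a}; now {z, a}.
Read '1': z→{a}, a→{z, b}; now {z, a, b}.
Read '0': z→{z, a}, a→{a}, b→∅; now {z, a}.
Read '0': z→{z, a}, a→{a}; now {z, a}.
Read '1': z→{a}, a→{z, b}; now {z, a, b}.
State d is not in {z, a, b}.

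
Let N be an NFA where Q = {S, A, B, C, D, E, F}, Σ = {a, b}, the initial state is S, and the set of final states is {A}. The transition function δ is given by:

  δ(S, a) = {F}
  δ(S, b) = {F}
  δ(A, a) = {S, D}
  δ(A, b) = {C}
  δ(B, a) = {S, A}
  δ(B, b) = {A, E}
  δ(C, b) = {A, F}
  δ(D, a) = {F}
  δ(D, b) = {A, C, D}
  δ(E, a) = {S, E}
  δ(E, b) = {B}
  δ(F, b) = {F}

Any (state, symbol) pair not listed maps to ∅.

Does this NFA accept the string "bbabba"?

Start in {S}.
Read 'b': {S} → {F}.
Read 'b': {F} → {F}.
Read 'a': {F} → ∅.
The set is empty and remains empty for the remaining 3 symbols.
The final set ∅ contains no accepting state.

No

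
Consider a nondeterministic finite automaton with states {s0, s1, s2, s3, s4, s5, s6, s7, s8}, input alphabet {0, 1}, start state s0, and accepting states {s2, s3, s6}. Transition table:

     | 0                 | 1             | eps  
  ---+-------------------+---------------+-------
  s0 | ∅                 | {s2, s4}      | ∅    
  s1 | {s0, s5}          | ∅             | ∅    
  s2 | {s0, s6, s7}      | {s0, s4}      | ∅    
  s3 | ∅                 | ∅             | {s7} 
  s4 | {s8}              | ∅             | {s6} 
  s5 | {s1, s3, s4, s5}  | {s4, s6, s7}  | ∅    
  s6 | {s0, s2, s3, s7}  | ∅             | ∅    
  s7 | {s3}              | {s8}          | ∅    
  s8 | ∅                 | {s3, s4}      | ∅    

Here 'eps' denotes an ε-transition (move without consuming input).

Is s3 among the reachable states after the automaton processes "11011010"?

Yes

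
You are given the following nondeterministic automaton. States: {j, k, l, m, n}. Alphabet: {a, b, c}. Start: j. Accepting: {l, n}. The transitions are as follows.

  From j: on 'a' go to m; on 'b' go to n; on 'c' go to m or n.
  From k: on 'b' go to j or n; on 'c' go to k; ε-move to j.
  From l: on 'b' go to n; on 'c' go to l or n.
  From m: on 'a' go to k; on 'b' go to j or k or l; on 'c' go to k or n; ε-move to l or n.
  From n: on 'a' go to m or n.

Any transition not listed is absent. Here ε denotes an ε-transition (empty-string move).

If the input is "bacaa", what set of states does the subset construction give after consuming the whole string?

{j, k, l, m, n}

Start in {j}.
Read 'b': j→{n}; now {n}.
Read 'a': n→{m, n}; union {m, n}; ε-closure = {l, m, n}.
Read 'c': l→{l, n}, m→{k, n}, n→∅; union {k, l, n}; ε-closure = {j, k, l, n}.
Read 'a': j→{m}, k→∅, l→∅, n→{m, n}; union {m, n}; ε-closure = {l, m, n}.
Read 'a': l→∅, m→{k}, n→{m, n}; union {k, m, n}; ε-closure = {j, k, l, m, n}.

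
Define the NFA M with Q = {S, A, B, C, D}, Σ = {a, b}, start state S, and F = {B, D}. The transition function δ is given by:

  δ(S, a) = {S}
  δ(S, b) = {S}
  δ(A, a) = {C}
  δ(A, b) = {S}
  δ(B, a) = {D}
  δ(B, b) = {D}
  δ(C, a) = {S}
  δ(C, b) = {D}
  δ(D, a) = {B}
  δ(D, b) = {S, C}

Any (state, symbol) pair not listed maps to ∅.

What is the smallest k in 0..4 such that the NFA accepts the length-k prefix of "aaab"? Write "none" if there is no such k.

Start in {S}.
Read 'a': {S} → {S}.
Read 'a': {S} → {S}.
Read 'a': {S} → {S}.
Read 'b': {S} → {S}.
No reachable set along the way intersects F.

none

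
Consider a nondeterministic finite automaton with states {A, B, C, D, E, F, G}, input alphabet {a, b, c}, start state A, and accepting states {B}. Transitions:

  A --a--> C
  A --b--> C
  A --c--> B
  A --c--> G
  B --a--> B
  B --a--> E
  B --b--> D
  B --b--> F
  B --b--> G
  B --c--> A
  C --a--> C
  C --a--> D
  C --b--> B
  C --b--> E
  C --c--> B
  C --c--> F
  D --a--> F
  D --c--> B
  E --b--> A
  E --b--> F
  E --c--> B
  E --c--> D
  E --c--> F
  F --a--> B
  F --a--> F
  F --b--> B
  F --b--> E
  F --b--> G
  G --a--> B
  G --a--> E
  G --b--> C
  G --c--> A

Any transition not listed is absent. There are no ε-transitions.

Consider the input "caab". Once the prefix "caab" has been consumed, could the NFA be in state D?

Yes

Start in {A}.
Read 'c': A→{B, G}; now {B, G}.
Read 'a': B→{B, E}, G→{B, E}; now {B, E}.
Read 'a': B→{B, E}, E→∅; now {B, E}.
Read 'b': B→{D, F, G}, E→{A, F}; now {A, D, F, G}.
State D is in {A, D, F, G}.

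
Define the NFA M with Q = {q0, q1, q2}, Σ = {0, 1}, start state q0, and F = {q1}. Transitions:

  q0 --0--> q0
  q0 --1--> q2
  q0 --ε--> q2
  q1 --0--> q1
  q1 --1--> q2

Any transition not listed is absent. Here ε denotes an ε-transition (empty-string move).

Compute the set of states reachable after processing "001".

Start: ε-closure({q0}) = {q0, q2}.
Read '0': q0→{q0}, q2→∅; union {q0}; ε-closure = {q0, q2}.
Read '0': q0→{q0}, q2→∅; union {q0}; ε-closure = {q0, q2}.
Read '1': q0→{q2}, q2→∅; now {q2}.

{q2}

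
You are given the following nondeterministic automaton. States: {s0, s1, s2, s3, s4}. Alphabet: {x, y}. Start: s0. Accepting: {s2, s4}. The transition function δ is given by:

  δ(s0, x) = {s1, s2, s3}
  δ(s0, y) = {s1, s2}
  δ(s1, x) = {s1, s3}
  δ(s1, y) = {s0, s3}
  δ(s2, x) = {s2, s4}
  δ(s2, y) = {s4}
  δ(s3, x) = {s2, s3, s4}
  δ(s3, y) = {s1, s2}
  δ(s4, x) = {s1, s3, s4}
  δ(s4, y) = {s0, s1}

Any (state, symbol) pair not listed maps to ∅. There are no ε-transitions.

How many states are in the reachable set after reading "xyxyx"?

4

Start in {s0}.
Read 'x': s0→{s1, s2, s3}; now {s1, s2, s3}.
Read 'y': s1→{s0, s3}, s2→{s4}, s3→{s1, s2}; now {s0, s1, s2, s3, s4}.
Read 'x': s0→{s1, s2, s3}, s1→{s1, s3}, s2→{s2, s4}, s3→{s2, s3, s4}, s4→{s1, s3, s4}; now {s1, s2, s3, s4}.
Read 'y': s1→{s0, s3}, s2→{s4}, s3→{s1, s2}, s4→{s0, s1}; now {s0, s1, s2, s3, s4}.
Read 'x': s0→{s1, s2, s3}, s1→{s1, s3}, s2→{s2, s4}, s3→{s2, s3, s4}, s4→{s1, s3, s4}; now {s1, s2, s3, s4}.
That set has 4 states.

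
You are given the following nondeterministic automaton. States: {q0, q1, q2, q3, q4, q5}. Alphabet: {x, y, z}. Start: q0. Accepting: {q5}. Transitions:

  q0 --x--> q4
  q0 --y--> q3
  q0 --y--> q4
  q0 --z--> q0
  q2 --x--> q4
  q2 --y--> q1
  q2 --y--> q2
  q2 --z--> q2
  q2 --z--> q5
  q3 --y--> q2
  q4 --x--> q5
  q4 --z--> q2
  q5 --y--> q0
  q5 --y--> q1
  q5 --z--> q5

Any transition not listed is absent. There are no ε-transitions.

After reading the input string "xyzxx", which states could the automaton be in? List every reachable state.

∅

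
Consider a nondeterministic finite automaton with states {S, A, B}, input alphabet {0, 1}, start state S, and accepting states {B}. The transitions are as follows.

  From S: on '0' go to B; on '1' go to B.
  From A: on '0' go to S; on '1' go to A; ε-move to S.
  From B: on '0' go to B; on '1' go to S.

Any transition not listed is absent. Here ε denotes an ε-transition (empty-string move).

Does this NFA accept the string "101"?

No

Start in {S}.
Read '1': S→{B}; now {B}.
Read '0': B→{B}; now {B}.
Read '1': B→{S}; now {S}.
The final set {S} contains no accepting state.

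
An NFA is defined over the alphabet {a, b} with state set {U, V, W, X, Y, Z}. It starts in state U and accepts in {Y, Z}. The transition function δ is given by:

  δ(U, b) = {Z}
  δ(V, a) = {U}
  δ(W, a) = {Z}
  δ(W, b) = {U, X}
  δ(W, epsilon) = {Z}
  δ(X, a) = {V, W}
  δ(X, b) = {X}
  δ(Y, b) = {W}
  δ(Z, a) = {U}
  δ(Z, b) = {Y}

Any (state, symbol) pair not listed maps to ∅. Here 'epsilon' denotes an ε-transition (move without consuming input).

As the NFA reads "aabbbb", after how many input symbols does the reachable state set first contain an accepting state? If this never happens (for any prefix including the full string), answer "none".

none

Start in {U}.
Read 'a': U→∅; now ∅.
The set is empty and remains empty for the remaining 5 symbols.
No reachable set along the way intersects F.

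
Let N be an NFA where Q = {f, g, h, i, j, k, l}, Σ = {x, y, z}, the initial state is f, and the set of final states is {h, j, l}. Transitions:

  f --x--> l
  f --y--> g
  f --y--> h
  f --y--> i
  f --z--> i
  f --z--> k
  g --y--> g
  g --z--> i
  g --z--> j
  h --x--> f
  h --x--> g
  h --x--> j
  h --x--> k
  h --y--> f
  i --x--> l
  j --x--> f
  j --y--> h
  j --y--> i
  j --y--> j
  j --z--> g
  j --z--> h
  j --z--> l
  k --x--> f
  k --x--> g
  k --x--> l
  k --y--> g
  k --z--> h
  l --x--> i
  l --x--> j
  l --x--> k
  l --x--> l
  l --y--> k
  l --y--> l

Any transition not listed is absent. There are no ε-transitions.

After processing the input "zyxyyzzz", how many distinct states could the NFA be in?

0

Start in {f}.
Read 'z': f→{i, k}; now {i, k}.
Read 'y': i→∅, k→{g}; now {g}.
Read 'x': g→∅; now ∅.
The set is empty and remains empty for the remaining 5 symbols.
That set has 0 states.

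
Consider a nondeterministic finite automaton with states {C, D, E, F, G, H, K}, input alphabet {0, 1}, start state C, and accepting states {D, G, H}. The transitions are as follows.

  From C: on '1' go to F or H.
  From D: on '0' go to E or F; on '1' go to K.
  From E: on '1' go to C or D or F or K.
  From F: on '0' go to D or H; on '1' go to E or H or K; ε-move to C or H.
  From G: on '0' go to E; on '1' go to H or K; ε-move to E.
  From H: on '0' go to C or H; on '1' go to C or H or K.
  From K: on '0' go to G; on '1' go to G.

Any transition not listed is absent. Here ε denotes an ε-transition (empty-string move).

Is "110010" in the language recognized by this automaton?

Start in {C}.
Read '1': C→{F, H}; union {F, H}; ε-closure = {C, F, H}.
Read '1': C→{F, H}, F→{E, H, K}, H→{C, H, K}; now {C, E, F, H, K}.
Read '0': C→∅, E→∅, F→{D, H}, H→{C, H}, K→{G}; union {C, D, G, H}; ε-closure = {C, D, E, G, H}.
Read '0': C→∅, D→{E, F}, E→∅, G→{E}, H→{C, H}; now {C, E, F, H}.
Read '1': C→{F, H}, E→{C, D, F, K}, F→{E, H, K}, H→{C, H, K}; now {C, D, E, F, H, K}.
Read '0': C→∅, D→{E, F}, E→∅, F→{D, H}, H→{C, H}, K→{G}; now {C, D, E, F, G, H}.
The final set {C, D, E, F, G, H} contains the accepting states D, G, H.

Yes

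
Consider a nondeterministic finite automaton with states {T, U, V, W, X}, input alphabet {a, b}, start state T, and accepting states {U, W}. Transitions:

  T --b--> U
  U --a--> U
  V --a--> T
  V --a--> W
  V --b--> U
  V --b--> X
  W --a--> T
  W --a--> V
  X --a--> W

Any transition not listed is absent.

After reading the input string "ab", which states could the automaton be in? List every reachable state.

Start in {T}.
Read 'a': {T} → ∅.
The set is empty and remains empty for the remaining 1 symbol.

∅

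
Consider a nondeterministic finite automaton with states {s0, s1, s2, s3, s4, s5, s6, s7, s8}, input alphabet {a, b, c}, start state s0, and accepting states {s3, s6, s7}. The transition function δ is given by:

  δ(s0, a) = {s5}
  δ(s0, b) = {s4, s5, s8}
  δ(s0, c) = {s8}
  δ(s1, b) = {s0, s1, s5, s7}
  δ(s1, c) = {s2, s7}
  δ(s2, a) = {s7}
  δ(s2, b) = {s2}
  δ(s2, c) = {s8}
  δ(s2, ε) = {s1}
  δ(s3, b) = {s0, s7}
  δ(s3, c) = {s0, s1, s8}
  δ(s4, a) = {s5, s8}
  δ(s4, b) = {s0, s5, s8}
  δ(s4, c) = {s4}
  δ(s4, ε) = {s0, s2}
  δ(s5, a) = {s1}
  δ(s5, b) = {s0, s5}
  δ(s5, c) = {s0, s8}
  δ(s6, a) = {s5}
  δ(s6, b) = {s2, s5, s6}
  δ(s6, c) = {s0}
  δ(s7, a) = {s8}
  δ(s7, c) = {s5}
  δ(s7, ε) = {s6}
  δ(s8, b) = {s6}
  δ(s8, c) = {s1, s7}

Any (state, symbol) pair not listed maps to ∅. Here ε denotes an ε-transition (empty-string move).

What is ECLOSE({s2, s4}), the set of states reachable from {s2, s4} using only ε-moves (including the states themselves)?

{s0, s1, s2, s4}

Begin with {s2, s4}.
ε-move s4 → s0; add s0.
ε-move s2 → s1; add s1.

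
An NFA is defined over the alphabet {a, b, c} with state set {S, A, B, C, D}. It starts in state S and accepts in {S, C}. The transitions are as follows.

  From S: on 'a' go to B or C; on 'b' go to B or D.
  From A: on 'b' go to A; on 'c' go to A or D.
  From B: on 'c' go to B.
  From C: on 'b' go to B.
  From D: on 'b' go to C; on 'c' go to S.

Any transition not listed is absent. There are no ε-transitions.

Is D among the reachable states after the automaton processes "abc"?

No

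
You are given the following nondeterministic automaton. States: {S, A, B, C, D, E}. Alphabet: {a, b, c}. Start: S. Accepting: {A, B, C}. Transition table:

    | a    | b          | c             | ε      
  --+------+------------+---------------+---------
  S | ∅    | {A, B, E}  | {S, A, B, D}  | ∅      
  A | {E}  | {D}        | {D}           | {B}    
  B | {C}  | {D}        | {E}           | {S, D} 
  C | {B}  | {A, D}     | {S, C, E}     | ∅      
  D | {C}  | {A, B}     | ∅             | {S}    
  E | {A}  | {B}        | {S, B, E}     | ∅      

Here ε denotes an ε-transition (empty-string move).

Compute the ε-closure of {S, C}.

{S, C}

Begin with {S, C}.
No ε-moves leave this set, so the closure equals the set itself.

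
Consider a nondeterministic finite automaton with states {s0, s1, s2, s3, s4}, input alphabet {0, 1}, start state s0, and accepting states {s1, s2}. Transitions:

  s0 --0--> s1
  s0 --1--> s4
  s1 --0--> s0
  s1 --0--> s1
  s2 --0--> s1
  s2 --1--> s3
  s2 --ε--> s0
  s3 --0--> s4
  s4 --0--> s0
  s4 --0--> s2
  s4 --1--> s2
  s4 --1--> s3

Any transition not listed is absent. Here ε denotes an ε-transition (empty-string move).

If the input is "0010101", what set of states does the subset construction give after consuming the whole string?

Start in {s0}.
Read '0': {s0} → {s1}.
Read '0': {s1} → {s0, s1}.
Read '1': {s0, s1} → {s4}.
Read '0': {s4} → {s0, s2}.
Read '1': {s0, s2} → {s3, s4}.
Read '0': {s3, s4} → {s0, s2, s4}.
Read '1': {s0, s2, s4} → {s0, s2, s3, s4}.

{s0, s2, s3, s4}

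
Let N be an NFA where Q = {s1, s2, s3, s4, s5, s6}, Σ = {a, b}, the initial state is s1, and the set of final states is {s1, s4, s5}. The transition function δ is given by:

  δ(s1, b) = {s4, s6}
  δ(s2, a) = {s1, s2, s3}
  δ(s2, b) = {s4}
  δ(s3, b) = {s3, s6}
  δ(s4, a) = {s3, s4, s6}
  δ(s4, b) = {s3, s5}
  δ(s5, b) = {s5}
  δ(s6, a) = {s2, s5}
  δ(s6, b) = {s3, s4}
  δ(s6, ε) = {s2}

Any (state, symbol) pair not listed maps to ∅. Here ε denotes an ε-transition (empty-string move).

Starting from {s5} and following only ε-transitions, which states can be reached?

{s5}

Begin with {s5}.
No ε-moves leave this set, so the closure equals the set itself.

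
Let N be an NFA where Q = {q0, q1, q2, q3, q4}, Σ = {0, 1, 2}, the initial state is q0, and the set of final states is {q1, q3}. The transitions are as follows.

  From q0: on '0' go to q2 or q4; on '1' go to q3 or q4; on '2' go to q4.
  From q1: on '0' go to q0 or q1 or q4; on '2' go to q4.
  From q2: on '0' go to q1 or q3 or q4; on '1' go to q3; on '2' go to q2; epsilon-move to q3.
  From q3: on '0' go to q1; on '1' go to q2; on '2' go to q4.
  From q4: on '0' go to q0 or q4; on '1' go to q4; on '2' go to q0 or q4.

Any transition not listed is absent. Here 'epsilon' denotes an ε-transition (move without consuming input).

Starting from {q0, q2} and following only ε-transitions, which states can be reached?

Begin with {q0, q2}.
ε-move q2 → q3; add q3.

{q0, q2, q3}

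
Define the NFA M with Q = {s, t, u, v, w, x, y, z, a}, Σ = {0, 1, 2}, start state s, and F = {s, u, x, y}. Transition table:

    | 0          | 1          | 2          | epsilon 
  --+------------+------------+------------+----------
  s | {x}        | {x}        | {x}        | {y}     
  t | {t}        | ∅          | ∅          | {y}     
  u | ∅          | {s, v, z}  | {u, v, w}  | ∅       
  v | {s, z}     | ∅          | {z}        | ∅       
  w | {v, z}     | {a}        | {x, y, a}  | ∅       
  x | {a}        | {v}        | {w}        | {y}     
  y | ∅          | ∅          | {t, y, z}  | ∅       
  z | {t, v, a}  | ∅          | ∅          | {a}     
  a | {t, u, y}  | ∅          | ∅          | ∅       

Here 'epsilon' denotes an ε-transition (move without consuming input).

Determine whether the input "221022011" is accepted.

Yes

Start: ε-closure({s}) = {s, y}.
Read '2': s→{x}, y→{t, y, z}; union {t, x, y, z}; ε-closure = {t, x, y, z, a}.
Read '2': t→∅, x→{w}, y→{t, y, z}, z→∅, a→∅; union {t, w, y, z}; ε-closure = {t, w, y, z, a}.
Read '1': t→∅, w→{a}, y→∅, z→∅, a→∅; now {a}.
Read '0': a→{t, u, y}; now {t, u, y}.
Read '2': t→∅, u→{u, v, w}, y→{t, y, z}; union {t, u, v, w, y, z}; ε-closure = {t, u, v, w, y, z, a}.
Read '2': t→∅, u→{u, v, w}, v→{z}, w→{x, y, a}, y→{t, y, z}, z→∅, a→∅; now {t, u, v, w, x, y, z, a}.
Read '0': t→{t}, u→∅, v→{s, z}, w→{v, z}, x→{a}, y→∅, z→{t, v, a}, a→{t, u, y}; now {s, t, u, v, y, z, a}.
Read '1': s→{x}, t→∅, u→{s, v, z}, v→∅, y→∅, z→∅, a→∅; union {s, v, x, z}; ε-closure = {s, v, x, y, z, a}.
Read '1': s→{x}, v→∅, x→{v}, y→∅, z→∅, a→∅; union {v, x}; ε-closure = {v, x, y}.
The final set {v, x, y} contains the accepting states x, y.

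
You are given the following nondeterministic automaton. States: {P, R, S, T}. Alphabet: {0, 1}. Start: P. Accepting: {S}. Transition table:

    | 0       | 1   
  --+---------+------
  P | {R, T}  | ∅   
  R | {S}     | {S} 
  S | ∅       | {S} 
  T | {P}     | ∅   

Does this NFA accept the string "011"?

Yes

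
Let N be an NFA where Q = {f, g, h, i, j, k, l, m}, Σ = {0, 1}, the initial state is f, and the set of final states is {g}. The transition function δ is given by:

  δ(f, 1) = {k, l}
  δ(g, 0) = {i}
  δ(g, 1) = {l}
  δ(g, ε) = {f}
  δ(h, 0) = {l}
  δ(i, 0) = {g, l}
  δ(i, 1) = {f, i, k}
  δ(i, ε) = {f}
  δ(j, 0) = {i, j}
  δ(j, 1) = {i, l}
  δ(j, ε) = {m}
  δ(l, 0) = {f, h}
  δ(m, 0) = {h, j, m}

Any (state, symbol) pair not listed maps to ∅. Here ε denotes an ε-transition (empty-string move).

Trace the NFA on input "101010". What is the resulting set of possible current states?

Start in {f}.
Read '1': f→{k, l}; now {k, l}.
Read '0': k→∅, l→{f, h}; now {f, h}.
Read '1': f→{k, l}, h→∅; now {k, l}.
Read '0': k→∅, l→{f, h}; now {f, h}.
Read '1': f→{k, l}, h→∅; now {k, l}.
Read '0': k→∅, l→{f, h}; now {f, h}.

{f, h}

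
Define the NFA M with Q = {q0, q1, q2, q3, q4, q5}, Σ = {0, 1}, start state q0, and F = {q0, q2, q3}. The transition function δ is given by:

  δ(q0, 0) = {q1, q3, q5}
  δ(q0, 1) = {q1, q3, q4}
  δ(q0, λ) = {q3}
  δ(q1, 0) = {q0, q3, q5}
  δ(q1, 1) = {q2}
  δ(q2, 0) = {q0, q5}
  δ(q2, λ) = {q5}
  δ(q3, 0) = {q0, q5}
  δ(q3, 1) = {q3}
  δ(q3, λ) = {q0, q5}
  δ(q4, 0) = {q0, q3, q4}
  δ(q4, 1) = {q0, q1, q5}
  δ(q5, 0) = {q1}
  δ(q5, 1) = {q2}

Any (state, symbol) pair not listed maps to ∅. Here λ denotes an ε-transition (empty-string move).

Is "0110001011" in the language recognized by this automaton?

Start: ε-closure({q0}) = {q0, q3, q5}.
Read '0': {q0, q3, q5} → {q0, q1, q3, q5}.
Read '1': {q0, q1, q3, q5} → {q0, q1, q2, q3, q4, q5}.
Read '1': {q0, q1, q2, q3, q4, q5} → {q0, q1, q2, q3, q4, q5}.
Read '0': {q0, q1, q2, q3, q4, q5} → {q0, q1, q3, q4, q5}.
Read '0': {q0, q1, q3, q4, q5} → {q0, q1, q3, q4, q5}.
Read '0': {q0, q1, q3, q4, q5} → {q0, q1, q3, q4, q5}.
Read '1': {q0, q1, q3, q4, q5} → {q0, q1, q2, q3, q4, q5}.
Read '0': {q0, q1, q2, q3, q4, q5} → {q0, q1, q3, q4, q5}.
Read '1': {q0, q1, q3, q4, q5} → {q0, q1, q2, q3, q4, q5}.
Read '1': {q0, q1, q2, q3, q4, q5} → {q0, q1, q2, q3, q4, q5}.
The final set {q0, q1, q2, q3, q4, q5} contains the accepting states q0, q2, q3.

Yes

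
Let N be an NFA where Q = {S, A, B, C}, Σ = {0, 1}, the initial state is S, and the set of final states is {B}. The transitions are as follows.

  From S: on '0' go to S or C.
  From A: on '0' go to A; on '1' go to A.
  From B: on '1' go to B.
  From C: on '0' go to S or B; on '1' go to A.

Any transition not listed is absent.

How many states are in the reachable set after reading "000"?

3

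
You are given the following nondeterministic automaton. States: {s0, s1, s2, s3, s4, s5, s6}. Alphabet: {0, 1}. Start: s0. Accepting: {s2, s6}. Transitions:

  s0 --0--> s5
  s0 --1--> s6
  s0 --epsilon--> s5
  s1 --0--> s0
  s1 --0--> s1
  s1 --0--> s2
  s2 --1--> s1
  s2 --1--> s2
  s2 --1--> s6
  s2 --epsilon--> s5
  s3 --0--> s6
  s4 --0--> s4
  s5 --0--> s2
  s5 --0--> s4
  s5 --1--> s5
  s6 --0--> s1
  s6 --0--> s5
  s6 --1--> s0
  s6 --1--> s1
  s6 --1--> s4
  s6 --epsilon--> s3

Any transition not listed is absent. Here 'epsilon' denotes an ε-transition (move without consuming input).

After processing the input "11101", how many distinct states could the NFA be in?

7

Start: ε-closure({s0}) = {s0, s5}.
Read '1': s0→{s6}, s5→{s5}; union {s5, s6}; ε-closure = {s3, s5, s6}.
Read '1': s3→∅, s5→{s5}, s6→{s0, s1, s4}; now {s0, s1, s4, s5}.
Read '1': s0→{s6}, s1→∅, s4→∅, s5→{s5}; union {s5, s6}; ε-closure = {s3, s5, s6}.
Read '0': s3→{s6}, s5→{s2, s4}, s6→{s1, s5}; union {s1, s2, s4, s5, s6}; ε-closure = {s1, s2, s3, s4, s5, s6}.
Read '1': s1→∅, s2→{s1, s2, s6}, s3→∅, s4→∅, s5→{s5}, s6→{s0, s1, s4}; union {s0, s1, s2, s4, s5, s6}; ε-closure = {s0, s1, s2, s3, s4, s5, s6}.
That set has 7 states.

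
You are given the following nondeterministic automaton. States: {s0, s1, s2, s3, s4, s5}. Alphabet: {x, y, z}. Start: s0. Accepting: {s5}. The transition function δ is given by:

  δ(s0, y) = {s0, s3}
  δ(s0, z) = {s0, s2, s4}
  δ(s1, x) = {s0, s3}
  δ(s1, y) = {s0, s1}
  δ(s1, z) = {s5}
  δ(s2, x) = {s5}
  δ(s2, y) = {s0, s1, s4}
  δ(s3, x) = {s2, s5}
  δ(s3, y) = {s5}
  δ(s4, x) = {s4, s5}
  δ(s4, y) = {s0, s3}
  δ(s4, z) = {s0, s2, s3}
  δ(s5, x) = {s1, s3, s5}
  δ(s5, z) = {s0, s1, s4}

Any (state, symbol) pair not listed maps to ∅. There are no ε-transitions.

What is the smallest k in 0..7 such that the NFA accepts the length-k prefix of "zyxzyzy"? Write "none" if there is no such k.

3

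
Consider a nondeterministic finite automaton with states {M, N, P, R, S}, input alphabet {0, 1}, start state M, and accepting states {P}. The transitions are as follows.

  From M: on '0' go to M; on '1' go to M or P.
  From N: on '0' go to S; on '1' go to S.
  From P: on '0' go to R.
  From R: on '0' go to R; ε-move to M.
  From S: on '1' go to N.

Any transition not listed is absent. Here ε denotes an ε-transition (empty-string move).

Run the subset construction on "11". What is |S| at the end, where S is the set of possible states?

Start in {M}.
Read '1': M→{M, P}; now {M, P}.
Read '1': M→{M, P}, P→∅; now {M, P}.
That set has 2 states.

2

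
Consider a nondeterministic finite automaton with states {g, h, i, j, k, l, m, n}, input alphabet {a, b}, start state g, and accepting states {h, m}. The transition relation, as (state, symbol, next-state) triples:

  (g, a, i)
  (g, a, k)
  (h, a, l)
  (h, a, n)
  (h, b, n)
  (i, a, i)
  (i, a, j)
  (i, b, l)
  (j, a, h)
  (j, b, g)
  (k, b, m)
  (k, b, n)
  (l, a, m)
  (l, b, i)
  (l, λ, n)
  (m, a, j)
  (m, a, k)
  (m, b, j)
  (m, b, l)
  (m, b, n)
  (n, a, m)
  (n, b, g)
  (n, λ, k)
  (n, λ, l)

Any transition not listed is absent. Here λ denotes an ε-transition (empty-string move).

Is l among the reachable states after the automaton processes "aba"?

Start in {g}.
Read 'a': g→{i, k}; now {i, k}.
Read 'b': i→{l}, k→{m, n}; union {l, m, n}; ε-closure = {k, l, m, n}.
Read 'a': k→∅, l→{m}, m→{j, k}, n→{m}; now {j, k, m}.
State l is not in {j, k, m}.

No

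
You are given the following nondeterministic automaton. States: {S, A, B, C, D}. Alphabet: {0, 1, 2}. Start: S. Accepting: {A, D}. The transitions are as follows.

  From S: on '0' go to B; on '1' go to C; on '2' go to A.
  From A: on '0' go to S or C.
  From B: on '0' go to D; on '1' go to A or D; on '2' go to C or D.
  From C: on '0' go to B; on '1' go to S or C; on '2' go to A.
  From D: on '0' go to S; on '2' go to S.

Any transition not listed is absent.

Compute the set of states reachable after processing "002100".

Start in {S}.
Read '0': S→{B}; now {B}.
Read '0': B→{D}; now {D}.
Read '2': D→{S}; now {S}.
Read '1': S→{C}; now {C}.
Read '0': C→{B}; now {B}.
Read '0': B→{D}; now {D}.

{D}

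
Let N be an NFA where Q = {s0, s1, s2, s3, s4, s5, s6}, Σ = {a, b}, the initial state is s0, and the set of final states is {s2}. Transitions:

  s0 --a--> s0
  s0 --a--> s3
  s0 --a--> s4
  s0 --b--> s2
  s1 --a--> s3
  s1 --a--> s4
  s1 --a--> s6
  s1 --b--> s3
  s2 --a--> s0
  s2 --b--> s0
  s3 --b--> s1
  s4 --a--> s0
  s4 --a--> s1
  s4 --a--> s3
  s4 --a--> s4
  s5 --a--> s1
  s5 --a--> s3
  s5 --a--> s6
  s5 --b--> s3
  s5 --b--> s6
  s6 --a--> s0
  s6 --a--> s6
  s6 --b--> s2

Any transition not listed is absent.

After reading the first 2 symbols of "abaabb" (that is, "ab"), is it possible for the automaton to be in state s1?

Start in {s0}.
Read 'a': s0→{s0, s3, s4}; now {s0, s3, s4}.
Read 'b': s0→{s2}, s3→{s1}, s4→∅; now {s1, s2}.
State s1 is in {s1, s2}.

Yes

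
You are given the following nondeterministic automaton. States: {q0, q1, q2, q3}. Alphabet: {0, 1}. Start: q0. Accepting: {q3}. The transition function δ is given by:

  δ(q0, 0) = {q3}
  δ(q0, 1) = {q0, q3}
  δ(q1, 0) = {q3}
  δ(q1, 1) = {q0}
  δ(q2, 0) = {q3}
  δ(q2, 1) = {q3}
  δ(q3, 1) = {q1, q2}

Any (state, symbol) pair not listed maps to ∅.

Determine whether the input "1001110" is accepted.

Start in {q0}.
Read '1': q0→{q0, q3}; now {q0, q3}.
Read '0': q0→{q3}, q3→∅; now {q3}.
Read '0': q3→∅; now ∅.
The set is empty and remains empty for the remaining 4 symbols.
The final set ∅ contains no accepting state.

No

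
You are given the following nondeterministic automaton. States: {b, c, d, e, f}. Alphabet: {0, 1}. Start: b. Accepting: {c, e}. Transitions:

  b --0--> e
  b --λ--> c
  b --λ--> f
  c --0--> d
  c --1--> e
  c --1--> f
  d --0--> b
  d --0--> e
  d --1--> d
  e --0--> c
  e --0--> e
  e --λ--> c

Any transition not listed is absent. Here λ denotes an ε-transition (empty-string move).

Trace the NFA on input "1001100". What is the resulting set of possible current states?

{b, c, d, e, f}

Start: ε-closure({b}) = {b, c, f}.
Read '1': b→∅, c→{e, f}, f→∅; union {e, f}; ε-closure = {c, e, f}.
Read '0': c→{d}, e→{c, e}, f→∅; now {c, d, e}.
Read '0': c→{d}, d→{b, e}, e→{c, e}; union {b, c, d, e}; ε-closure = {b, c, d, e, f}.
Read '1': b→∅, c→{e, f}, d→{d}, e→∅, f→∅; union {d, e, f}; ε-closure = {c, d, e, f}.
Read '1': c→{e, f}, d→{d}, e→∅, f→∅; union {d, e, f}; ε-closure = {c, d, e, f}.
Read '0': c→{d}, d→{b, e}, e→{c, e}, f→∅; union {b, c, d, e}; ε-closure = {b, c, d, e, f}.
Read '0': b→{e}, c→{d}, d→{b, e}, e→{c, e}, f→∅; union {b, c, d, e}; ε-closure = {b, c, d, e, f}.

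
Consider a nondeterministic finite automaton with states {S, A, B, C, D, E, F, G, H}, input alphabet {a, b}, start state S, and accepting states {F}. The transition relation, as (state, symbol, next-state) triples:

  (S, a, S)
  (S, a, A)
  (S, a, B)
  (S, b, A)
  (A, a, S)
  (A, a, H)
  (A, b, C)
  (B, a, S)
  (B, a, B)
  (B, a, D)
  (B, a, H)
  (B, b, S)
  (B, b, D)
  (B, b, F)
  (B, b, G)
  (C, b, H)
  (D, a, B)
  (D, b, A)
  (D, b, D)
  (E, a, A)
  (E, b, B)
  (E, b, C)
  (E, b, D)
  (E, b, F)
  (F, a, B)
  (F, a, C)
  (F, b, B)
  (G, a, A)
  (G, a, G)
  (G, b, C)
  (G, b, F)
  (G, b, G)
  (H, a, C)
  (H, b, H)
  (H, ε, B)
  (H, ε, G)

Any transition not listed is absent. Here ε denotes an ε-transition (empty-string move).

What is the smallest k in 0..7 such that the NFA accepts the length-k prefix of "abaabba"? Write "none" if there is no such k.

Start in {S}.
Read 'a': {S} → {S, A, B}.
Read 'b': {S, A, B} → {S, A, C, D, F, G}.
None of the earlier sets intersect F, but {S, A, C, D, F, G} does.

2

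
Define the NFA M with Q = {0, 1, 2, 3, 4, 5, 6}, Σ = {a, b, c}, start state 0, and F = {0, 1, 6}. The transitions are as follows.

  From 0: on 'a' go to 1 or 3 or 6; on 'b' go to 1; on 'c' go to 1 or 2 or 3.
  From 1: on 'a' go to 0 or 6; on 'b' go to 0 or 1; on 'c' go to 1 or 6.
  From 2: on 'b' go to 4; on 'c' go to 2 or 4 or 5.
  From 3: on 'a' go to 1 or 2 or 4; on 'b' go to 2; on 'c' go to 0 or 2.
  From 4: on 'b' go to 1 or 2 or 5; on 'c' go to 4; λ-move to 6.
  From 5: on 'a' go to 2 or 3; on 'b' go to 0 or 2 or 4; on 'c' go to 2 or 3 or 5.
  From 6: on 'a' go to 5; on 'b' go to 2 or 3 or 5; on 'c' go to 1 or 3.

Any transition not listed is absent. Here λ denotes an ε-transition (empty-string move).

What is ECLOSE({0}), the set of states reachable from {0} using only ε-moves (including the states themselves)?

Begin with {0}.
No ε-moves leave this set, so the closure equals the set itself.

{0}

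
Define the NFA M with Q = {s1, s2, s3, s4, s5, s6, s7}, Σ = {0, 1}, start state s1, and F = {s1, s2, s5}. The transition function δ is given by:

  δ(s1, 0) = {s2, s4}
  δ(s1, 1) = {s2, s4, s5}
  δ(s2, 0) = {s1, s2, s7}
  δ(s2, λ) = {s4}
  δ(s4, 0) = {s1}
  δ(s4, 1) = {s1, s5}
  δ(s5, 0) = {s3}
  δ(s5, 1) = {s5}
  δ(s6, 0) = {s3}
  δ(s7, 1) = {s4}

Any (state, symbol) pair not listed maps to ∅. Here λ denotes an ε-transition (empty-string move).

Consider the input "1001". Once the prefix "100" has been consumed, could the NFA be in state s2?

Yes

Start in {s1}.
Read '1': {s1} → {s2, s4, s5}.
Read '0': {s2, s4, s5} → {s1, s2, s3, s4, s7}.
Read '0': {s1, s2, s3, s4, s7} → {s1, s2, s4, s7}.
State s2 is in {s1, s2, s4, s7}.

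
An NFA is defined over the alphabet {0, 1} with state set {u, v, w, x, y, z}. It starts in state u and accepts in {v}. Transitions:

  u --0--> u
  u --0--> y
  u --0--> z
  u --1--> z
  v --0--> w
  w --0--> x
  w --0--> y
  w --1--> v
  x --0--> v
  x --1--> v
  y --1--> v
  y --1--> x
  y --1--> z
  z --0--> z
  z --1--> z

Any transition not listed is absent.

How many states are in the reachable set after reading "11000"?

1

Start in {u}.
Read '1': {u} → {z}.
Read '1': {z} → {z}.
Read '0': {z} → {z}.
Read '0': {z} → {z}.
Read '0': {z} → {z}.
That set has 1 state.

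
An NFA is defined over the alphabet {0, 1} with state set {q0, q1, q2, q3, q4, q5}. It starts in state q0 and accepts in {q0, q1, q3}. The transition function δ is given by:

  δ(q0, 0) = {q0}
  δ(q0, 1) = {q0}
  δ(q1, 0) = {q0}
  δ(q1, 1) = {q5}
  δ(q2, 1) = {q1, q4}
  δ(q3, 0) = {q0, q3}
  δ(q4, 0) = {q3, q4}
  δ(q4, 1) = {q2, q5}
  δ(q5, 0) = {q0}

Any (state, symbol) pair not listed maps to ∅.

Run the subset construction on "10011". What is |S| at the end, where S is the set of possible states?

1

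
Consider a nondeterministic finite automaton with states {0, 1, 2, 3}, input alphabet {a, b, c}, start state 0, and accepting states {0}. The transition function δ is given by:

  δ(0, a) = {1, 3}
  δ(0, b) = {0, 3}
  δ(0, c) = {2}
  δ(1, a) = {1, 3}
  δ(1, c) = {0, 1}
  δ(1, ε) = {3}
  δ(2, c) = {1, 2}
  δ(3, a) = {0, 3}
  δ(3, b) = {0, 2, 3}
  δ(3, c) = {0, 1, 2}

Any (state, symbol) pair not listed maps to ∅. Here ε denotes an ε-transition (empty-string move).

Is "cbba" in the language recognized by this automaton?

No

Start in {0}.
Read 'c': {0} → {2}.
Read 'b': {2} → ∅.
The set is empty and remains empty for the remaining 2 symbols.
The final set ∅ contains no accepting state.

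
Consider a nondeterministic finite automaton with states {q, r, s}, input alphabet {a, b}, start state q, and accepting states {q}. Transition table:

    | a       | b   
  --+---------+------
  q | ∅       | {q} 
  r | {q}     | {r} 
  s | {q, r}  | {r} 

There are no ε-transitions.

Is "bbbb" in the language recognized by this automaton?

Start in {q}.
Read 'b': {q} → {q}.
Read 'b': {q} → {q}.
Read 'b': {q} → {q}.
Read 'b': {q} → {q}.
The final set {q} contains the accepting state q.

Yes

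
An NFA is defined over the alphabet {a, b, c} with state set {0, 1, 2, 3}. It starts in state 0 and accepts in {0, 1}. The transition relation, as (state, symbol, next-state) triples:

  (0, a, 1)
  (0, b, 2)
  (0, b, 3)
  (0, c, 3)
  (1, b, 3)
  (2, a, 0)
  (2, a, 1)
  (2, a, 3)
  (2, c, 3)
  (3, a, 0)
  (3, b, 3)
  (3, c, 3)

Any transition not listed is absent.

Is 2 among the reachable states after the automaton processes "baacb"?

Start in {0}.
Read 'b': {0} → {2, 3}.
Read 'a': {2, 3} → {0, 1, 3}.
Read 'a': {0, 1, 3} → {0, 1}.
Read 'c': {0, 1} → {3}.
Read 'b': {3} → {3}.
State 2 is not in {3}.

No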